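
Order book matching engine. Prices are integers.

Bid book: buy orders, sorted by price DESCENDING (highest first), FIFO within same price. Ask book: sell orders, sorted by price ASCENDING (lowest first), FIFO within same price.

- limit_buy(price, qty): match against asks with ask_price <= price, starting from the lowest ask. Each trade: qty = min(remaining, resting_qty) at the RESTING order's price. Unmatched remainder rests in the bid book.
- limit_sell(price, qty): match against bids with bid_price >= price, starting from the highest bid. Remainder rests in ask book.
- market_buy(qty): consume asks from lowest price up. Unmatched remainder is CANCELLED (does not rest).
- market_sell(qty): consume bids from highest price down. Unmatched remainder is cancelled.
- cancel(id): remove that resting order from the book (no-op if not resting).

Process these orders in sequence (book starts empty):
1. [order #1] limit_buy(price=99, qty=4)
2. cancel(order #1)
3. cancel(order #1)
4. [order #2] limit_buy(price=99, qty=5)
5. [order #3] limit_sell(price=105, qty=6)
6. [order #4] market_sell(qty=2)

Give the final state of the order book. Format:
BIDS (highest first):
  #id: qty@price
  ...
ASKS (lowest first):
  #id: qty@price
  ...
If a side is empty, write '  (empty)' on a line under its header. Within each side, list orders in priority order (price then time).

After op 1 [order #1] limit_buy(price=99, qty=4): fills=none; bids=[#1:4@99] asks=[-]
After op 2 cancel(order #1): fills=none; bids=[-] asks=[-]
After op 3 cancel(order #1): fills=none; bids=[-] asks=[-]
After op 4 [order #2] limit_buy(price=99, qty=5): fills=none; bids=[#2:5@99] asks=[-]
After op 5 [order #3] limit_sell(price=105, qty=6): fills=none; bids=[#2:5@99] asks=[#3:6@105]
After op 6 [order #4] market_sell(qty=2): fills=#2x#4:2@99; bids=[#2:3@99] asks=[#3:6@105]

Answer: BIDS (highest first):
  #2: 3@99
ASKS (lowest first):
  #3: 6@105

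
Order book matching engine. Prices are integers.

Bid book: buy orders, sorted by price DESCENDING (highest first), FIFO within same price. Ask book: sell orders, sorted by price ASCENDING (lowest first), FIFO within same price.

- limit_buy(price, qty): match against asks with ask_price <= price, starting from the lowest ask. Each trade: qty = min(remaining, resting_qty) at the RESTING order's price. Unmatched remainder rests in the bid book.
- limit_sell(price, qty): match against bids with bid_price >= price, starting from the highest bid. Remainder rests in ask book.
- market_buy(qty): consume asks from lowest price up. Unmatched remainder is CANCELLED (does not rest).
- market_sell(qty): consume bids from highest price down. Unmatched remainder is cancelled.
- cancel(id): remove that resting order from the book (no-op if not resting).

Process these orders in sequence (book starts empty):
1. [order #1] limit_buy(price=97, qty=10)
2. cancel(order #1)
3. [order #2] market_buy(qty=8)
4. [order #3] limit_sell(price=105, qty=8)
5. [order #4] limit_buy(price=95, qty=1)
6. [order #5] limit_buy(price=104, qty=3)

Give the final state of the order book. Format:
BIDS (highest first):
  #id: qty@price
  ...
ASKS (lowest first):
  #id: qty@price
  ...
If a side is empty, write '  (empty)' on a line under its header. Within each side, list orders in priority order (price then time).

Answer: BIDS (highest first):
  #5: 3@104
  #4: 1@95
ASKS (lowest first):
  #3: 8@105

Derivation:
After op 1 [order #1] limit_buy(price=97, qty=10): fills=none; bids=[#1:10@97] asks=[-]
After op 2 cancel(order #1): fills=none; bids=[-] asks=[-]
After op 3 [order #2] market_buy(qty=8): fills=none; bids=[-] asks=[-]
After op 4 [order #3] limit_sell(price=105, qty=8): fills=none; bids=[-] asks=[#3:8@105]
After op 5 [order #4] limit_buy(price=95, qty=1): fills=none; bids=[#4:1@95] asks=[#3:8@105]
After op 6 [order #5] limit_buy(price=104, qty=3): fills=none; bids=[#5:3@104 #4:1@95] asks=[#3:8@105]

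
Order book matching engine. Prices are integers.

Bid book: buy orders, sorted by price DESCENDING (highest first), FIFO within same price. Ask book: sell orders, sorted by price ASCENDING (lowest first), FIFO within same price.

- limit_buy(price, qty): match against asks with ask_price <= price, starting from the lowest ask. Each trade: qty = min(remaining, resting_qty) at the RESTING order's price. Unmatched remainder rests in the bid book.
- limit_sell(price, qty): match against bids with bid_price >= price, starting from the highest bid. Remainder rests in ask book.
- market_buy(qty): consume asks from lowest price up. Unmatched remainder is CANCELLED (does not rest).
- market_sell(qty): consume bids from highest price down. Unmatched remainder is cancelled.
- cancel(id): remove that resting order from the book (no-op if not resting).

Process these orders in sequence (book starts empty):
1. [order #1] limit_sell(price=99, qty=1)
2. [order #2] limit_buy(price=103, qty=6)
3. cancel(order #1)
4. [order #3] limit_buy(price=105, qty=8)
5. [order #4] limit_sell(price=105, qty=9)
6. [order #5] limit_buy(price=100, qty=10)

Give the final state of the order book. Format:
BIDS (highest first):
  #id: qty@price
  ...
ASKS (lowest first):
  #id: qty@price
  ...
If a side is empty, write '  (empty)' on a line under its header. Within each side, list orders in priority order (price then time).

After op 1 [order #1] limit_sell(price=99, qty=1): fills=none; bids=[-] asks=[#1:1@99]
After op 2 [order #2] limit_buy(price=103, qty=6): fills=#2x#1:1@99; bids=[#2:5@103] asks=[-]
After op 3 cancel(order #1): fills=none; bids=[#2:5@103] asks=[-]
After op 4 [order #3] limit_buy(price=105, qty=8): fills=none; bids=[#3:8@105 #2:5@103] asks=[-]
After op 5 [order #4] limit_sell(price=105, qty=9): fills=#3x#4:8@105; bids=[#2:5@103] asks=[#4:1@105]
After op 6 [order #5] limit_buy(price=100, qty=10): fills=none; bids=[#2:5@103 #5:10@100] asks=[#4:1@105]

Answer: BIDS (highest first):
  #2: 5@103
  #5: 10@100
ASKS (lowest first):
  #4: 1@105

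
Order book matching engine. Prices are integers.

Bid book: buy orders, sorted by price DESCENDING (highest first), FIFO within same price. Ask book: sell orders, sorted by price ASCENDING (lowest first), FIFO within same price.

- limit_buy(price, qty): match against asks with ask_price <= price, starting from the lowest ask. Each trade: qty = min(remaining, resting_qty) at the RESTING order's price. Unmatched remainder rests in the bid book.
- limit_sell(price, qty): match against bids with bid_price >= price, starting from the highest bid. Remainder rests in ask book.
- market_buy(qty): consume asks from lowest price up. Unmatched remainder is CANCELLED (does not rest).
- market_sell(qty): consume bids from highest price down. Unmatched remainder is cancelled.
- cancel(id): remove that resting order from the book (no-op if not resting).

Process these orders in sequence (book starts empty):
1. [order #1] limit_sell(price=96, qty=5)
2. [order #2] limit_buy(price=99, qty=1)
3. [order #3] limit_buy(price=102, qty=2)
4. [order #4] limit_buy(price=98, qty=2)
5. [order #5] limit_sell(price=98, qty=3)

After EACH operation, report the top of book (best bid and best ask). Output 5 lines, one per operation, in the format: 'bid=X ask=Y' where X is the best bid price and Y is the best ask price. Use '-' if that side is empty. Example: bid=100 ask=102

Answer: bid=- ask=96
bid=- ask=96
bid=- ask=96
bid=- ask=-
bid=- ask=98

Derivation:
After op 1 [order #1] limit_sell(price=96, qty=5): fills=none; bids=[-] asks=[#1:5@96]
After op 2 [order #2] limit_buy(price=99, qty=1): fills=#2x#1:1@96; bids=[-] asks=[#1:4@96]
After op 3 [order #3] limit_buy(price=102, qty=2): fills=#3x#1:2@96; bids=[-] asks=[#1:2@96]
After op 4 [order #4] limit_buy(price=98, qty=2): fills=#4x#1:2@96; bids=[-] asks=[-]
After op 5 [order #5] limit_sell(price=98, qty=3): fills=none; bids=[-] asks=[#5:3@98]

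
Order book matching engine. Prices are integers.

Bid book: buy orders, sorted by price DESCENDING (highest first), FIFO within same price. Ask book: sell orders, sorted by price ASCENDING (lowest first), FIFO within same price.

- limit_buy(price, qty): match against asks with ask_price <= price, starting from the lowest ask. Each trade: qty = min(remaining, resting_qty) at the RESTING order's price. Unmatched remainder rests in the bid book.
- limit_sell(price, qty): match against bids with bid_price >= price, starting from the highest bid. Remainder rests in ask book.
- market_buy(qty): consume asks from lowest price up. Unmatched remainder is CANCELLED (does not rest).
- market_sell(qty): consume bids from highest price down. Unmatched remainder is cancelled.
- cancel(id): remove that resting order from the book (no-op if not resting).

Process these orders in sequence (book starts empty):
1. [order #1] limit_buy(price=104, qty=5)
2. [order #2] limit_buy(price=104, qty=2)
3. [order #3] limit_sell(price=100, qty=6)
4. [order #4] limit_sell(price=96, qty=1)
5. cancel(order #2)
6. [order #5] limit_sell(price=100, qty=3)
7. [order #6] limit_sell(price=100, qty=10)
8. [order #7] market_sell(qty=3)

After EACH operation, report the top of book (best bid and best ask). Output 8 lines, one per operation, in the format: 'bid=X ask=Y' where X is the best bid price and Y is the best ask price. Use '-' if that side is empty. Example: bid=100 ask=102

Answer: bid=104 ask=-
bid=104 ask=-
bid=104 ask=-
bid=- ask=-
bid=- ask=-
bid=- ask=100
bid=- ask=100
bid=- ask=100

Derivation:
After op 1 [order #1] limit_buy(price=104, qty=5): fills=none; bids=[#1:5@104] asks=[-]
After op 2 [order #2] limit_buy(price=104, qty=2): fills=none; bids=[#1:5@104 #2:2@104] asks=[-]
After op 3 [order #3] limit_sell(price=100, qty=6): fills=#1x#3:5@104 #2x#3:1@104; bids=[#2:1@104] asks=[-]
After op 4 [order #4] limit_sell(price=96, qty=1): fills=#2x#4:1@104; bids=[-] asks=[-]
After op 5 cancel(order #2): fills=none; bids=[-] asks=[-]
After op 6 [order #5] limit_sell(price=100, qty=3): fills=none; bids=[-] asks=[#5:3@100]
After op 7 [order #6] limit_sell(price=100, qty=10): fills=none; bids=[-] asks=[#5:3@100 #6:10@100]
After op 8 [order #7] market_sell(qty=3): fills=none; bids=[-] asks=[#5:3@100 #6:10@100]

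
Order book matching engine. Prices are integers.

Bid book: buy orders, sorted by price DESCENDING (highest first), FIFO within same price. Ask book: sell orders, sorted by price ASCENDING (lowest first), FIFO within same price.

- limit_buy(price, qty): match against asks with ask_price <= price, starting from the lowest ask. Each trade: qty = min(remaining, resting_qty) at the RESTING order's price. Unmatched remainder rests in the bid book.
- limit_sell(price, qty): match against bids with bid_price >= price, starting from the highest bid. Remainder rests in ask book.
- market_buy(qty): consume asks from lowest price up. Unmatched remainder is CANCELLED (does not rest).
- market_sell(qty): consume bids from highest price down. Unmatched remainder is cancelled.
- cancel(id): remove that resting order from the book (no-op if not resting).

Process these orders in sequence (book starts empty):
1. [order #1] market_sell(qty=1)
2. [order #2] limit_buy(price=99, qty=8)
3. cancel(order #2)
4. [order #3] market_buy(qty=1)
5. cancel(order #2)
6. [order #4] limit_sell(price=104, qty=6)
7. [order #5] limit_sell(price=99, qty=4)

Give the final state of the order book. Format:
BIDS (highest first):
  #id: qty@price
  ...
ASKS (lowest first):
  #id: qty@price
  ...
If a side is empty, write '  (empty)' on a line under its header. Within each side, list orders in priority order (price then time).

Answer: BIDS (highest first):
  (empty)
ASKS (lowest first):
  #5: 4@99
  #4: 6@104

Derivation:
After op 1 [order #1] market_sell(qty=1): fills=none; bids=[-] asks=[-]
After op 2 [order #2] limit_buy(price=99, qty=8): fills=none; bids=[#2:8@99] asks=[-]
After op 3 cancel(order #2): fills=none; bids=[-] asks=[-]
After op 4 [order #3] market_buy(qty=1): fills=none; bids=[-] asks=[-]
After op 5 cancel(order #2): fills=none; bids=[-] asks=[-]
After op 6 [order #4] limit_sell(price=104, qty=6): fills=none; bids=[-] asks=[#4:6@104]
After op 7 [order #5] limit_sell(price=99, qty=4): fills=none; bids=[-] asks=[#5:4@99 #4:6@104]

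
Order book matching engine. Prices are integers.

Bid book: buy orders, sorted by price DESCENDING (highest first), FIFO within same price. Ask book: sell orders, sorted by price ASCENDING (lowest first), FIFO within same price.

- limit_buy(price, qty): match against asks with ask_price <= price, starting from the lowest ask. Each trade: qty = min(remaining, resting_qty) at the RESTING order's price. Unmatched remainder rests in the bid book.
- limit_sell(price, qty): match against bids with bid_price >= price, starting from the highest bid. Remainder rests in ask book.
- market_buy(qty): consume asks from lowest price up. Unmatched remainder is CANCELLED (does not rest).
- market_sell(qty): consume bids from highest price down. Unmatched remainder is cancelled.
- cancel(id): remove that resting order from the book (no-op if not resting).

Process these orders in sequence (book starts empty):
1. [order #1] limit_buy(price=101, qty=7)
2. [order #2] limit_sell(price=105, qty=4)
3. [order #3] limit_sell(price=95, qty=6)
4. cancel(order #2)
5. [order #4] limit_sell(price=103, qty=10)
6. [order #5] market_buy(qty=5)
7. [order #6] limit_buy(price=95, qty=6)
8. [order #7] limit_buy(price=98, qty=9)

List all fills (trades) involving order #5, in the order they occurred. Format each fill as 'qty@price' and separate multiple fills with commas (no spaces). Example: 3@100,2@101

Answer: 5@103

Derivation:
After op 1 [order #1] limit_buy(price=101, qty=7): fills=none; bids=[#1:7@101] asks=[-]
After op 2 [order #2] limit_sell(price=105, qty=4): fills=none; bids=[#1:7@101] asks=[#2:4@105]
After op 3 [order #3] limit_sell(price=95, qty=6): fills=#1x#3:6@101; bids=[#1:1@101] asks=[#2:4@105]
After op 4 cancel(order #2): fills=none; bids=[#1:1@101] asks=[-]
After op 5 [order #4] limit_sell(price=103, qty=10): fills=none; bids=[#1:1@101] asks=[#4:10@103]
After op 6 [order #5] market_buy(qty=5): fills=#5x#4:5@103; bids=[#1:1@101] asks=[#4:5@103]
After op 7 [order #6] limit_buy(price=95, qty=6): fills=none; bids=[#1:1@101 #6:6@95] asks=[#4:5@103]
After op 8 [order #7] limit_buy(price=98, qty=9): fills=none; bids=[#1:1@101 #7:9@98 #6:6@95] asks=[#4:5@103]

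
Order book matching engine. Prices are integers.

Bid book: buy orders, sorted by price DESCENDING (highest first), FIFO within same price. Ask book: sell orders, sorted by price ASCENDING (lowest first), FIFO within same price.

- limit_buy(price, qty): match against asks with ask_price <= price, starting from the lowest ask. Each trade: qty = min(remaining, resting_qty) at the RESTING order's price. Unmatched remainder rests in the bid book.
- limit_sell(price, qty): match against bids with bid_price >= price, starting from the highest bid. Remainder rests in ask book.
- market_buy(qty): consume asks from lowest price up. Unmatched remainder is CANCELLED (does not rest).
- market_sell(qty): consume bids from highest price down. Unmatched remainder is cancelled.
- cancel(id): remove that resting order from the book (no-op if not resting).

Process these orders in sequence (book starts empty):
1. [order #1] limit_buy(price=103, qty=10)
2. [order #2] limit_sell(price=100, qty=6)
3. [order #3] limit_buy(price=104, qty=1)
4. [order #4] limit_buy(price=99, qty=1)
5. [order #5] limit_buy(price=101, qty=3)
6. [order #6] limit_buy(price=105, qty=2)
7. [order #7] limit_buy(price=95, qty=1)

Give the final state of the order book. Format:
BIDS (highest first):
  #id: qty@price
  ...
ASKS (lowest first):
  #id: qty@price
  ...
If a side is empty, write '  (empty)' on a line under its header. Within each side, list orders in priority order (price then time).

Answer: BIDS (highest first):
  #6: 2@105
  #3: 1@104
  #1: 4@103
  #5: 3@101
  #4: 1@99
  #7: 1@95
ASKS (lowest first):
  (empty)

Derivation:
After op 1 [order #1] limit_buy(price=103, qty=10): fills=none; bids=[#1:10@103] asks=[-]
After op 2 [order #2] limit_sell(price=100, qty=6): fills=#1x#2:6@103; bids=[#1:4@103] asks=[-]
After op 3 [order #3] limit_buy(price=104, qty=1): fills=none; bids=[#3:1@104 #1:4@103] asks=[-]
After op 4 [order #4] limit_buy(price=99, qty=1): fills=none; bids=[#3:1@104 #1:4@103 #4:1@99] asks=[-]
After op 5 [order #5] limit_buy(price=101, qty=3): fills=none; bids=[#3:1@104 #1:4@103 #5:3@101 #4:1@99] asks=[-]
After op 6 [order #6] limit_buy(price=105, qty=2): fills=none; bids=[#6:2@105 #3:1@104 #1:4@103 #5:3@101 #4:1@99] asks=[-]
After op 7 [order #7] limit_buy(price=95, qty=1): fills=none; bids=[#6:2@105 #3:1@104 #1:4@103 #5:3@101 #4:1@99 #7:1@95] asks=[-]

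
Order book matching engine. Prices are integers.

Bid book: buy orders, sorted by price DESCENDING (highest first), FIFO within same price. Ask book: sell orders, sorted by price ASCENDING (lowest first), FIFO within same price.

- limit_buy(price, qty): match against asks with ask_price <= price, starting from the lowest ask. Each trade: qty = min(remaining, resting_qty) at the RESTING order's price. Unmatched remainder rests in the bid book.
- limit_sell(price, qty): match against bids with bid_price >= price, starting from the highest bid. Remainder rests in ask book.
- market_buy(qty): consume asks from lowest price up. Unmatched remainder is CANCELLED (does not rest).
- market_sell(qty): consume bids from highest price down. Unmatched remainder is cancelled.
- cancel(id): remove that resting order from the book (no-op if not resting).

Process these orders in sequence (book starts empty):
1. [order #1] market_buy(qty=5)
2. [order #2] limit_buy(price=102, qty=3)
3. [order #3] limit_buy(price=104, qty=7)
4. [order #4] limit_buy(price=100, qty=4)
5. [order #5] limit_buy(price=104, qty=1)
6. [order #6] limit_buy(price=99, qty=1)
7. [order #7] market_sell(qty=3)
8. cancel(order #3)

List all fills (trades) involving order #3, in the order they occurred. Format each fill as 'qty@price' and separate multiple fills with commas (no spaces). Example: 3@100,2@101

Answer: 3@104

Derivation:
After op 1 [order #1] market_buy(qty=5): fills=none; bids=[-] asks=[-]
After op 2 [order #2] limit_buy(price=102, qty=3): fills=none; bids=[#2:3@102] asks=[-]
After op 3 [order #3] limit_buy(price=104, qty=7): fills=none; bids=[#3:7@104 #2:3@102] asks=[-]
After op 4 [order #4] limit_buy(price=100, qty=4): fills=none; bids=[#3:7@104 #2:3@102 #4:4@100] asks=[-]
After op 5 [order #5] limit_buy(price=104, qty=1): fills=none; bids=[#3:7@104 #5:1@104 #2:3@102 #4:4@100] asks=[-]
After op 6 [order #6] limit_buy(price=99, qty=1): fills=none; bids=[#3:7@104 #5:1@104 #2:3@102 #4:4@100 #6:1@99] asks=[-]
After op 7 [order #7] market_sell(qty=3): fills=#3x#7:3@104; bids=[#3:4@104 #5:1@104 #2:3@102 #4:4@100 #6:1@99] asks=[-]
After op 8 cancel(order #3): fills=none; bids=[#5:1@104 #2:3@102 #4:4@100 #6:1@99] asks=[-]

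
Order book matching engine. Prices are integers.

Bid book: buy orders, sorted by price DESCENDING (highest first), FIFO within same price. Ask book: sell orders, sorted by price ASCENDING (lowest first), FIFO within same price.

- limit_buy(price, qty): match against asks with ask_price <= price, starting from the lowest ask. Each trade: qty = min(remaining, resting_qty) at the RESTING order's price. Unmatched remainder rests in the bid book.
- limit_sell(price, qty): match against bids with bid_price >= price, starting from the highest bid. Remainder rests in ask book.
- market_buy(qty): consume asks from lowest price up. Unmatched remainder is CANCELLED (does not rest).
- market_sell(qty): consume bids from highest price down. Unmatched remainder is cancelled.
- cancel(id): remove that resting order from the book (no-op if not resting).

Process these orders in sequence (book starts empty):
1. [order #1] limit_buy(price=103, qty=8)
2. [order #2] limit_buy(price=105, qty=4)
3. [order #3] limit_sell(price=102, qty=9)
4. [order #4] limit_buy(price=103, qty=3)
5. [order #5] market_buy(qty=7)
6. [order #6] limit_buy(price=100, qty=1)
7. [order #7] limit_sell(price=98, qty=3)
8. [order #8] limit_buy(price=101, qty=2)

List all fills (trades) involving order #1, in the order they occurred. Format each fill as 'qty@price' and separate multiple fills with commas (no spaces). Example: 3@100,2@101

After op 1 [order #1] limit_buy(price=103, qty=8): fills=none; bids=[#1:8@103] asks=[-]
After op 2 [order #2] limit_buy(price=105, qty=4): fills=none; bids=[#2:4@105 #1:8@103] asks=[-]
After op 3 [order #3] limit_sell(price=102, qty=9): fills=#2x#3:4@105 #1x#3:5@103; bids=[#1:3@103] asks=[-]
After op 4 [order #4] limit_buy(price=103, qty=3): fills=none; bids=[#1:3@103 #4:3@103] asks=[-]
After op 5 [order #5] market_buy(qty=7): fills=none; bids=[#1:3@103 #4:3@103] asks=[-]
After op 6 [order #6] limit_buy(price=100, qty=1): fills=none; bids=[#1:3@103 #4:3@103 #6:1@100] asks=[-]
After op 7 [order #7] limit_sell(price=98, qty=3): fills=#1x#7:3@103; bids=[#4:3@103 #6:1@100] asks=[-]
After op 8 [order #8] limit_buy(price=101, qty=2): fills=none; bids=[#4:3@103 #8:2@101 #6:1@100] asks=[-]

Answer: 5@103,3@103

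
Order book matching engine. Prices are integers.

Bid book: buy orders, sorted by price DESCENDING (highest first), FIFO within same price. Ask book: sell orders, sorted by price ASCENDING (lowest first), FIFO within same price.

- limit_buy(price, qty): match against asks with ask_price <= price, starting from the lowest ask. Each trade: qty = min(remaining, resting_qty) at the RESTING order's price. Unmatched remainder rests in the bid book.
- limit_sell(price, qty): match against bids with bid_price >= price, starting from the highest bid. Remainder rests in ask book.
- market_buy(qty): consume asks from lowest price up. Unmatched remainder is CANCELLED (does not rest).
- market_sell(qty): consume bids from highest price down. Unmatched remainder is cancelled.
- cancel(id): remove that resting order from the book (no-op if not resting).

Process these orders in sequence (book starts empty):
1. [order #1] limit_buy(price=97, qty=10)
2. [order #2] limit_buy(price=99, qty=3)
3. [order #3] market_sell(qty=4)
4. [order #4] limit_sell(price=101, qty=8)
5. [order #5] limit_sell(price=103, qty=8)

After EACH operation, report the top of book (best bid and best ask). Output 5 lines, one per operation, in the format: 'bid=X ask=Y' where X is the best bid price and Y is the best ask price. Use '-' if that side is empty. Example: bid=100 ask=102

After op 1 [order #1] limit_buy(price=97, qty=10): fills=none; bids=[#1:10@97] asks=[-]
After op 2 [order #2] limit_buy(price=99, qty=3): fills=none; bids=[#2:3@99 #1:10@97] asks=[-]
After op 3 [order #3] market_sell(qty=4): fills=#2x#3:3@99 #1x#3:1@97; bids=[#1:9@97] asks=[-]
After op 4 [order #4] limit_sell(price=101, qty=8): fills=none; bids=[#1:9@97] asks=[#4:8@101]
After op 5 [order #5] limit_sell(price=103, qty=8): fills=none; bids=[#1:9@97] asks=[#4:8@101 #5:8@103]

Answer: bid=97 ask=-
bid=99 ask=-
bid=97 ask=-
bid=97 ask=101
bid=97 ask=101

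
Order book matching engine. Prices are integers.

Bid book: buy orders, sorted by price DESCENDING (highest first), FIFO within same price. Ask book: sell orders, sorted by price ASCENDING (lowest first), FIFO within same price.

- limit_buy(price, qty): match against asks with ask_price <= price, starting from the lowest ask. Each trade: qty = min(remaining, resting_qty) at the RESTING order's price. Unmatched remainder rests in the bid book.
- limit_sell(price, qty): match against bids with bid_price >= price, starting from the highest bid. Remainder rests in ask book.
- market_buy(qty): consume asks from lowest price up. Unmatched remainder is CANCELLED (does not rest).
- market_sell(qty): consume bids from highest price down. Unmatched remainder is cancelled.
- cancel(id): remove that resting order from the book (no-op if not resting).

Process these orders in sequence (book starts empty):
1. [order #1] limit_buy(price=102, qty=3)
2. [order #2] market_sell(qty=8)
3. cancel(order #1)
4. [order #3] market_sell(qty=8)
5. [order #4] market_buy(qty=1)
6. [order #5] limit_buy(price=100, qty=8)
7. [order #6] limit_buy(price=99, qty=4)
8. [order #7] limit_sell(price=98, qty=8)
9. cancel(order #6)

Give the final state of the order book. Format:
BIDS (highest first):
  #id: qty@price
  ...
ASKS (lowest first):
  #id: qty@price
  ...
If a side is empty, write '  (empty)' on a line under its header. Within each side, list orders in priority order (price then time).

Answer: BIDS (highest first):
  (empty)
ASKS (lowest first):
  (empty)

Derivation:
After op 1 [order #1] limit_buy(price=102, qty=3): fills=none; bids=[#1:3@102] asks=[-]
After op 2 [order #2] market_sell(qty=8): fills=#1x#2:3@102; bids=[-] asks=[-]
After op 3 cancel(order #1): fills=none; bids=[-] asks=[-]
After op 4 [order #3] market_sell(qty=8): fills=none; bids=[-] asks=[-]
After op 5 [order #4] market_buy(qty=1): fills=none; bids=[-] asks=[-]
After op 6 [order #5] limit_buy(price=100, qty=8): fills=none; bids=[#5:8@100] asks=[-]
After op 7 [order #6] limit_buy(price=99, qty=4): fills=none; bids=[#5:8@100 #6:4@99] asks=[-]
After op 8 [order #7] limit_sell(price=98, qty=8): fills=#5x#7:8@100; bids=[#6:4@99] asks=[-]
After op 9 cancel(order #6): fills=none; bids=[-] asks=[-]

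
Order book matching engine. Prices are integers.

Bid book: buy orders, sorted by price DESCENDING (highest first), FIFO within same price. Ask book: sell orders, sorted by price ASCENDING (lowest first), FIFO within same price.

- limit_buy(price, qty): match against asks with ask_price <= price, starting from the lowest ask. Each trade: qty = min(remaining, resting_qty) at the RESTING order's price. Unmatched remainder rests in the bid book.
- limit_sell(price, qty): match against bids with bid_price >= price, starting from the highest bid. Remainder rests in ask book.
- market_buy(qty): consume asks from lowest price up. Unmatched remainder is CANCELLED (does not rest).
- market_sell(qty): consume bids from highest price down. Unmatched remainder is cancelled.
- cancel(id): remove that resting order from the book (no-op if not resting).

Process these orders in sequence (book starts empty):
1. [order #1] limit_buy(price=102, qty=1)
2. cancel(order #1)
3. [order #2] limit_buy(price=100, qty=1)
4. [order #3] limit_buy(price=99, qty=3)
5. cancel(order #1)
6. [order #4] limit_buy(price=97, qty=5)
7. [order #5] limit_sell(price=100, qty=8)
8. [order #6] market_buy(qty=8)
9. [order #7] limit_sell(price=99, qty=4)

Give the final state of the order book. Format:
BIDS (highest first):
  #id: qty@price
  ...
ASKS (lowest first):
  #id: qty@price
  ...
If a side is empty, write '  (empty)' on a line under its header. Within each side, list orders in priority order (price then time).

Answer: BIDS (highest first):
  #4: 5@97
ASKS (lowest first):
  #7: 1@99

Derivation:
After op 1 [order #1] limit_buy(price=102, qty=1): fills=none; bids=[#1:1@102] asks=[-]
After op 2 cancel(order #1): fills=none; bids=[-] asks=[-]
After op 3 [order #2] limit_buy(price=100, qty=1): fills=none; bids=[#2:1@100] asks=[-]
After op 4 [order #3] limit_buy(price=99, qty=3): fills=none; bids=[#2:1@100 #3:3@99] asks=[-]
After op 5 cancel(order #1): fills=none; bids=[#2:1@100 #3:3@99] asks=[-]
After op 6 [order #4] limit_buy(price=97, qty=5): fills=none; bids=[#2:1@100 #3:3@99 #4:5@97] asks=[-]
After op 7 [order #5] limit_sell(price=100, qty=8): fills=#2x#5:1@100; bids=[#3:3@99 #4:5@97] asks=[#5:7@100]
After op 8 [order #6] market_buy(qty=8): fills=#6x#5:7@100; bids=[#3:3@99 #4:5@97] asks=[-]
After op 9 [order #7] limit_sell(price=99, qty=4): fills=#3x#7:3@99; bids=[#4:5@97] asks=[#7:1@99]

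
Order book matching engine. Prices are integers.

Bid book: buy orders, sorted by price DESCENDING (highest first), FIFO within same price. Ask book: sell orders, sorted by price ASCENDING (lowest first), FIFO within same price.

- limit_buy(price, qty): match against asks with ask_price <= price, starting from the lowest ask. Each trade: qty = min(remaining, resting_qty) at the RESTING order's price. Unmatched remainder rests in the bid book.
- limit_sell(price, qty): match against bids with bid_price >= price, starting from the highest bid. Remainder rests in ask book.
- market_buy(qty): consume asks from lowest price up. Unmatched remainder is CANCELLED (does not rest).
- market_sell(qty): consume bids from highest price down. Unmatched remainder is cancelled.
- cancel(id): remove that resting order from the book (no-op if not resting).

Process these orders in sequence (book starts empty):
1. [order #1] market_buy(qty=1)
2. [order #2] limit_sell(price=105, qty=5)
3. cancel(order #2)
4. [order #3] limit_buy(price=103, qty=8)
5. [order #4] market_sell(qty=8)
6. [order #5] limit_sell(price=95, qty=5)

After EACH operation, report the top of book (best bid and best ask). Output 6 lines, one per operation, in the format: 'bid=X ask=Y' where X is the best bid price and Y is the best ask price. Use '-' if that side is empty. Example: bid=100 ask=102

After op 1 [order #1] market_buy(qty=1): fills=none; bids=[-] asks=[-]
After op 2 [order #2] limit_sell(price=105, qty=5): fills=none; bids=[-] asks=[#2:5@105]
After op 3 cancel(order #2): fills=none; bids=[-] asks=[-]
After op 4 [order #3] limit_buy(price=103, qty=8): fills=none; bids=[#3:8@103] asks=[-]
After op 5 [order #4] market_sell(qty=8): fills=#3x#4:8@103; bids=[-] asks=[-]
After op 6 [order #5] limit_sell(price=95, qty=5): fills=none; bids=[-] asks=[#5:5@95]

Answer: bid=- ask=-
bid=- ask=105
bid=- ask=-
bid=103 ask=-
bid=- ask=-
bid=- ask=95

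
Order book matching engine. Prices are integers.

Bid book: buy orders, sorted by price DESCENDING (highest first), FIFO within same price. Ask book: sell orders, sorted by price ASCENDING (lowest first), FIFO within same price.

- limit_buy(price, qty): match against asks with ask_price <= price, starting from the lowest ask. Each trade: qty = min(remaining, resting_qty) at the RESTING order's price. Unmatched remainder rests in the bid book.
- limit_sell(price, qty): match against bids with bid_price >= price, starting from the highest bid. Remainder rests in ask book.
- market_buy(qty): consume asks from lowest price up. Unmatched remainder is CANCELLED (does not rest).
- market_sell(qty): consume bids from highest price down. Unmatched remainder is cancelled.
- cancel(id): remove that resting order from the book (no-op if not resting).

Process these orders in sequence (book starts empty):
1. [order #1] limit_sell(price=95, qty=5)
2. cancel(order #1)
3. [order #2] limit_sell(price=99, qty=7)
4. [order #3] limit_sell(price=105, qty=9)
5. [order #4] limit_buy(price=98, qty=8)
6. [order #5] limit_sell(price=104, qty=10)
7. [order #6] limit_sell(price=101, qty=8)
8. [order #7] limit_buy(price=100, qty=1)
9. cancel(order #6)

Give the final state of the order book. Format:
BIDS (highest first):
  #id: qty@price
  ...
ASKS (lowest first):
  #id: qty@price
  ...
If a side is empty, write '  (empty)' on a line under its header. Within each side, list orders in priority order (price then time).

After op 1 [order #1] limit_sell(price=95, qty=5): fills=none; bids=[-] asks=[#1:5@95]
After op 2 cancel(order #1): fills=none; bids=[-] asks=[-]
After op 3 [order #2] limit_sell(price=99, qty=7): fills=none; bids=[-] asks=[#2:7@99]
After op 4 [order #3] limit_sell(price=105, qty=9): fills=none; bids=[-] asks=[#2:7@99 #3:9@105]
After op 5 [order #4] limit_buy(price=98, qty=8): fills=none; bids=[#4:8@98] asks=[#2:7@99 #3:9@105]
After op 6 [order #5] limit_sell(price=104, qty=10): fills=none; bids=[#4:8@98] asks=[#2:7@99 #5:10@104 #3:9@105]
After op 7 [order #6] limit_sell(price=101, qty=8): fills=none; bids=[#4:8@98] asks=[#2:7@99 #6:8@101 #5:10@104 #3:9@105]
After op 8 [order #7] limit_buy(price=100, qty=1): fills=#7x#2:1@99; bids=[#4:8@98] asks=[#2:6@99 #6:8@101 #5:10@104 #3:9@105]
After op 9 cancel(order #6): fills=none; bids=[#4:8@98] asks=[#2:6@99 #5:10@104 #3:9@105]

Answer: BIDS (highest first):
  #4: 8@98
ASKS (lowest first):
  #2: 6@99
  #5: 10@104
  #3: 9@105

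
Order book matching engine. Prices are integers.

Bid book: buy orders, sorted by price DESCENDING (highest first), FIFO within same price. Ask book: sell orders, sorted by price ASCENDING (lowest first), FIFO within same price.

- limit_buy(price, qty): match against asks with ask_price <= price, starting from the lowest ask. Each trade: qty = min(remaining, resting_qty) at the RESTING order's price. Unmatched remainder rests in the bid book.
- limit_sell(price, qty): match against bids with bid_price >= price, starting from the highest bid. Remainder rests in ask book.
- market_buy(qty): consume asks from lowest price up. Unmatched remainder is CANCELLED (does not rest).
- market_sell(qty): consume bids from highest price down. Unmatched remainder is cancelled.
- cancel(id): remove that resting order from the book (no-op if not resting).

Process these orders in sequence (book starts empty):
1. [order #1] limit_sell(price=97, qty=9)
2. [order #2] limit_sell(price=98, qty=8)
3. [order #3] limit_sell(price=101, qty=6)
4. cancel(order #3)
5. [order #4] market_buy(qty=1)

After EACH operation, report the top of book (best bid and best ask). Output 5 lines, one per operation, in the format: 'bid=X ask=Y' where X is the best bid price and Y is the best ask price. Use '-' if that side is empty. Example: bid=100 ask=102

After op 1 [order #1] limit_sell(price=97, qty=9): fills=none; bids=[-] asks=[#1:9@97]
After op 2 [order #2] limit_sell(price=98, qty=8): fills=none; bids=[-] asks=[#1:9@97 #2:8@98]
After op 3 [order #3] limit_sell(price=101, qty=6): fills=none; bids=[-] asks=[#1:9@97 #2:8@98 #3:6@101]
After op 4 cancel(order #3): fills=none; bids=[-] asks=[#1:9@97 #2:8@98]
After op 5 [order #4] market_buy(qty=1): fills=#4x#1:1@97; bids=[-] asks=[#1:8@97 #2:8@98]

Answer: bid=- ask=97
bid=- ask=97
bid=- ask=97
bid=- ask=97
bid=- ask=97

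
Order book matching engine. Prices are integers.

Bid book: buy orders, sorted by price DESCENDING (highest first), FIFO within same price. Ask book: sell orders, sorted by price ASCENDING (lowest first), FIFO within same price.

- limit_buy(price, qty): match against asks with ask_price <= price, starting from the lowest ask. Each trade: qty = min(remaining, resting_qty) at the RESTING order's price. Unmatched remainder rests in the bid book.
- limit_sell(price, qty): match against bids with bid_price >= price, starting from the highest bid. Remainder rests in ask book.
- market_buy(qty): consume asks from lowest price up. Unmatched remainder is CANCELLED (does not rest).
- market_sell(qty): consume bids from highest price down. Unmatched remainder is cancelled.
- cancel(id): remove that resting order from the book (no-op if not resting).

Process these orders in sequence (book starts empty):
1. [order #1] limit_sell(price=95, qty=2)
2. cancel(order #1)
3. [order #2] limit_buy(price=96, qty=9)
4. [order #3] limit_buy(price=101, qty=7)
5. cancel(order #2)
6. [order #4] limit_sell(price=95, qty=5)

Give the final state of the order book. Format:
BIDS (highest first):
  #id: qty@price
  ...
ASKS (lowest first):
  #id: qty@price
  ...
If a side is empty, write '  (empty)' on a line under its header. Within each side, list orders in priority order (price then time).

Answer: BIDS (highest first):
  #3: 2@101
ASKS (lowest first):
  (empty)

Derivation:
After op 1 [order #1] limit_sell(price=95, qty=2): fills=none; bids=[-] asks=[#1:2@95]
After op 2 cancel(order #1): fills=none; bids=[-] asks=[-]
After op 3 [order #2] limit_buy(price=96, qty=9): fills=none; bids=[#2:9@96] asks=[-]
After op 4 [order #3] limit_buy(price=101, qty=7): fills=none; bids=[#3:7@101 #2:9@96] asks=[-]
After op 5 cancel(order #2): fills=none; bids=[#3:7@101] asks=[-]
After op 6 [order #4] limit_sell(price=95, qty=5): fills=#3x#4:5@101; bids=[#3:2@101] asks=[-]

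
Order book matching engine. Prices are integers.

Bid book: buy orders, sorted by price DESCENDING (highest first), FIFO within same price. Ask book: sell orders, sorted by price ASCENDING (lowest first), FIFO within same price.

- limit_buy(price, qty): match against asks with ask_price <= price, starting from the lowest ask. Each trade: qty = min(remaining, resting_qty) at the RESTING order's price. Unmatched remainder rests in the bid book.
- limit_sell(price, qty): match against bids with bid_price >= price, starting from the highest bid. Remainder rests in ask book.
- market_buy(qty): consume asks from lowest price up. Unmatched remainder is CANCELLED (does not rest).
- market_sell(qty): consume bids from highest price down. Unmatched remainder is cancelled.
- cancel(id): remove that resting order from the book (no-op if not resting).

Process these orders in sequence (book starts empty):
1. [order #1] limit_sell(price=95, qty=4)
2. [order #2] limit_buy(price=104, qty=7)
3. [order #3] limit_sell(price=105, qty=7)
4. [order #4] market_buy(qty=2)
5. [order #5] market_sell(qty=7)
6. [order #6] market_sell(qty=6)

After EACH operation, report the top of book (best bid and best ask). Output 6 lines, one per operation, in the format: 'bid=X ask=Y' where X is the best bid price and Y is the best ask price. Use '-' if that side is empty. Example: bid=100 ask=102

After op 1 [order #1] limit_sell(price=95, qty=4): fills=none; bids=[-] asks=[#1:4@95]
After op 2 [order #2] limit_buy(price=104, qty=7): fills=#2x#1:4@95; bids=[#2:3@104] asks=[-]
After op 3 [order #3] limit_sell(price=105, qty=7): fills=none; bids=[#2:3@104] asks=[#3:7@105]
After op 4 [order #4] market_buy(qty=2): fills=#4x#3:2@105; bids=[#2:3@104] asks=[#3:5@105]
After op 5 [order #5] market_sell(qty=7): fills=#2x#5:3@104; bids=[-] asks=[#3:5@105]
After op 6 [order #6] market_sell(qty=6): fills=none; bids=[-] asks=[#3:5@105]

Answer: bid=- ask=95
bid=104 ask=-
bid=104 ask=105
bid=104 ask=105
bid=- ask=105
bid=- ask=105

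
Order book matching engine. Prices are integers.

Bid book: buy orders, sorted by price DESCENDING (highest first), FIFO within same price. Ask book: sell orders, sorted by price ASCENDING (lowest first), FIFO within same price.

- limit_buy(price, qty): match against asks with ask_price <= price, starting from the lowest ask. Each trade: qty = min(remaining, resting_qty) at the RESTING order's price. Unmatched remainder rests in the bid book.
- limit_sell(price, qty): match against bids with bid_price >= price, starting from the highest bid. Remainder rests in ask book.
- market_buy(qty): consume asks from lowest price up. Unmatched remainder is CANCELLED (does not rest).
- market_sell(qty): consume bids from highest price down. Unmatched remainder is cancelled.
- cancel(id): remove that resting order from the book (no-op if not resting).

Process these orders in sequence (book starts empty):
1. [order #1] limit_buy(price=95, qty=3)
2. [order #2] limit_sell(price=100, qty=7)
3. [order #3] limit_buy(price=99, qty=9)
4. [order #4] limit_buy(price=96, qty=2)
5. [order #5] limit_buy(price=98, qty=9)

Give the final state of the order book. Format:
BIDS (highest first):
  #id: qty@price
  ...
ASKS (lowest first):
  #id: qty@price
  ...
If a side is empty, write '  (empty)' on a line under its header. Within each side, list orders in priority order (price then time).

Answer: BIDS (highest first):
  #3: 9@99
  #5: 9@98
  #4: 2@96
  #1: 3@95
ASKS (lowest first):
  #2: 7@100

Derivation:
After op 1 [order #1] limit_buy(price=95, qty=3): fills=none; bids=[#1:3@95] asks=[-]
After op 2 [order #2] limit_sell(price=100, qty=7): fills=none; bids=[#1:3@95] asks=[#2:7@100]
After op 3 [order #3] limit_buy(price=99, qty=9): fills=none; bids=[#3:9@99 #1:3@95] asks=[#2:7@100]
After op 4 [order #4] limit_buy(price=96, qty=2): fills=none; bids=[#3:9@99 #4:2@96 #1:3@95] asks=[#2:7@100]
After op 5 [order #5] limit_buy(price=98, qty=9): fills=none; bids=[#3:9@99 #5:9@98 #4:2@96 #1:3@95] asks=[#2:7@100]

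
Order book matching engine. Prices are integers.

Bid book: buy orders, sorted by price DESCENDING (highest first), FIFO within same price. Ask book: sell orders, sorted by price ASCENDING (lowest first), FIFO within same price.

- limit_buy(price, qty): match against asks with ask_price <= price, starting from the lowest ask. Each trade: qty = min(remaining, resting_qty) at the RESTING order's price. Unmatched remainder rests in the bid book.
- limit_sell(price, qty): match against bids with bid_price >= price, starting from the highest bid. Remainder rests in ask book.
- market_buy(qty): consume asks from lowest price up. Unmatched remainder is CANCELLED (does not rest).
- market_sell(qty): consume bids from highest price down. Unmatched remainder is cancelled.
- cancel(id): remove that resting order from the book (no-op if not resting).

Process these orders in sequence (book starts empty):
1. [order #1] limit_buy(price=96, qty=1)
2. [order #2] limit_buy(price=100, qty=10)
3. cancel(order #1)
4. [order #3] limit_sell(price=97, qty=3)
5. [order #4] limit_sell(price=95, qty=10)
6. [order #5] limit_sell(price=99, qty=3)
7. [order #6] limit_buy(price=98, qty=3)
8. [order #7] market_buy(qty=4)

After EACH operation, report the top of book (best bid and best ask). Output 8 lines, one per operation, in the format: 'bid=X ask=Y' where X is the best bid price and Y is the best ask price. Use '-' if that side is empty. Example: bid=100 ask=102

After op 1 [order #1] limit_buy(price=96, qty=1): fills=none; bids=[#1:1@96] asks=[-]
After op 2 [order #2] limit_buy(price=100, qty=10): fills=none; bids=[#2:10@100 #1:1@96] asks=[-]
After op 3 cancel(order #1): fills=none; bids=[#2:10@100] asks=[-]
After op 4 [order #3] limit_sell(price=97, qty=3): fills=#2x#3:3@100; bids=[#2:7@100] asks=[-]
After op 5 [order #4] limit_sell(price=95, qty=10): fills=#2x#4:7@100; bids=[-] asks=[#4:3@95]
After op 6 [order #5] limit_sell(price=99, qty=3): fills=none; bids=[-] asks=[#4:3@95 #5:3@99]
After op 7 [order #6] limit_buy(price=98, qty=3): fills=#6x#4:3@95; bids=[-] asks=[#5:3@99]
After op 8 [order #7] market_buy(qty=4): fills=#7x#5:3@99; bids=[-] asks=[-]

Answer: bid=96 ask=-
bid=100 ask=-
bid=100 ask=-
bid=100 ask=-
bid=- ask=95
bid=- ask=95
bid=- ask=99
bid=- ask=-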